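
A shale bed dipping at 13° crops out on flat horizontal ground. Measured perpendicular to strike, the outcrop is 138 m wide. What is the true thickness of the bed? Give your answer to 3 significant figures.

31.0 m

True thickness t = w · sin(dip) = 138 × sin 13°
t = 138 × 0.2250 = 31.043 m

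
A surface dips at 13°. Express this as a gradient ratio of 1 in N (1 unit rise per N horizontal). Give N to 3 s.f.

1 : N means tan θ = 1/N, so N = 1/tan 13° = 1/0.2309

1 in 4.33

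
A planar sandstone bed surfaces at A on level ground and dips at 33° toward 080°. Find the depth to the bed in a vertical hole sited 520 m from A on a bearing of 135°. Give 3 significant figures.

194 m

The hole lies 55° from the dip direction, so the down-dip offset is 520 × cos 55° = 298.26 m.
Depth = down-dip offset × tan(dip) = 298.26 × tan 33° = 298.26 × 0.6494
Depth = 193.69 m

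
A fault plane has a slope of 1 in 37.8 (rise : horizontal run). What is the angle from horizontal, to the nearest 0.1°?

1.5°

tan θ = 1/37.8 = 0.0265
θ = arctan(0.0265) = 1.52°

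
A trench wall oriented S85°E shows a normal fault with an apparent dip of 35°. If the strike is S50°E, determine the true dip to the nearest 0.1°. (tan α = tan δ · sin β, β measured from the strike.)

50.7°

β = acute angle between strike S50°E and section S85°E = 35°.
tan δ = tan α / sin β = tan 35° / sin 35° = 0.7002 / 0.5736 = 1.2208
δ = arctan(1.2208) = 50.68°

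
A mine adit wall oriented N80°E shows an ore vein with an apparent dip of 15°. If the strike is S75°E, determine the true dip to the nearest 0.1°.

β = acute angle between strike S75°E and section N80°E = 25°.
tan δ = tan α / sin β = tan 15° / sin 25° = 0.2679 / 0.4226 = 0.6340
true dip = arctan 0.6340 = 32.38°

32.4°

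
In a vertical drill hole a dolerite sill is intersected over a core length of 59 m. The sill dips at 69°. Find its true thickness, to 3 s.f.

True thickness t = h · cos(dip) = 59 × cos 69°
t = 59 × 0.3584 = 21.144 m

21.1 m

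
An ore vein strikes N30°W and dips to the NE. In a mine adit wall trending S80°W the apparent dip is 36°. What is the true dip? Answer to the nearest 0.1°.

37.7°

β = acute angle between strike N30°W and section S80°W = 70°.
tan(true dip) = tan 36° / sin 70° = 0.7732
δ = arctan(0.7732) = 37.71°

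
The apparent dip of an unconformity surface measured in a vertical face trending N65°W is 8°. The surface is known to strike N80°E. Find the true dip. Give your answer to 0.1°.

13.8°

β = acute angle between strike N80°E and section N65°W = 35°.
tan(true dip) = tan 8° / sin 35° = 0.2450
δ = arctan(0.2450) = 13.77°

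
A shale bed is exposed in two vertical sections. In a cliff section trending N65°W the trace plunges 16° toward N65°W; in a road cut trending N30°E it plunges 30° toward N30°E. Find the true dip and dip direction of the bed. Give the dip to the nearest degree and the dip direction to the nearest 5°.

The two traces are lines in the plane: v₁ = (sin 295°·cos 16°, cos 295°·cos 16°, −sin 16°), v₂ = (sin 30°·cos 30°, cos 30°·cos 30°, −sin 30°).
The plane normal is n = v₁ × v₂ ∝ (-0.004, 0.555, 0.829).
Dip δ = arctan(|n_h|/n_z) = arctan(0.555/0.829) = 33.8°.
The horizontal component of n points toward azimuth atan2(n_x, n_y) = 360°, the dip direction.

true dip 34°, dip direction 000°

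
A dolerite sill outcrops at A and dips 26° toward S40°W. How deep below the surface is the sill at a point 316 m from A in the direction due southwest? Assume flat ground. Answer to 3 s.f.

The hole lies 5° from the dip direction, so the down-dip offset is 316 × cos 5° = 314.80 m.
Depth = down-dip offset × tan(dip) = 314.80 × tan 26° = 314.80 × 0.4877
Depth = 153.54 m

154 m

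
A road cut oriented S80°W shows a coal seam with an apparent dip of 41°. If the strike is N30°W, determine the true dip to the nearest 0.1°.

The section is 70° from the strike.
tan(true dip) = tan 41° / sin 70° = 0.9251
true dip = arctan 0.9251 = 42.77°

42.8°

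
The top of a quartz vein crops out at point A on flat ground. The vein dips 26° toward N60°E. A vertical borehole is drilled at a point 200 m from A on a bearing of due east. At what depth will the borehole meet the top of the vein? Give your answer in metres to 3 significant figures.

The hole lies 30° from the dip direction, so the down-dip offset is 200 × cos 30° = 173.21 m.
Depth = down-dip offset × tan(dip) = 173.21 × tan 26° = 173.21 × 0.4877
Depth = 84.48 m

84.5 m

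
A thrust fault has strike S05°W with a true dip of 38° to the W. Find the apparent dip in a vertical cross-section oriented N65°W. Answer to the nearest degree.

36°

The section lies 70° from the strike.
tan(apparent dip) = tan 38° · sin 70° = 0.7342
α = arctan(0.7342) = 36.28°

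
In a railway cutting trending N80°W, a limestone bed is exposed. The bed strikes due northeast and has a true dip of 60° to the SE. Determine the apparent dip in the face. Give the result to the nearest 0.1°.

Angle between strike (due northeast) and section (N80°W): β = 55°.
tan(apparent dip) = tan 60° · sin 55° = 1.4188
α = arctan(1.4188) = 54.82°

54.8°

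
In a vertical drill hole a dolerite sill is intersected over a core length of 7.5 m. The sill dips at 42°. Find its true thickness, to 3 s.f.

True thickness t = h · cos(dip) = 7.5 × cos 42°
t = 7.5 × 0.7431 = 5.574 m

5.57 m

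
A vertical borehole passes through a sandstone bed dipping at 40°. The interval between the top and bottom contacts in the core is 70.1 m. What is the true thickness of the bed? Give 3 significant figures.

True thickness t = h · cos(dip) = 70.1 × cos 40°
t = 70.1 × 0.7660 = 53.700 m

53.7 m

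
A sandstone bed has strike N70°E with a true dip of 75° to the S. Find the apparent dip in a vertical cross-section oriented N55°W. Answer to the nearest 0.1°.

71.9°

The section lies 55° from the strike.
tan α = tan 75° × sin 55° = 3.7321 × 0.8192 = 3.0571
apparent dip = arctan 3.0571 = 71.89°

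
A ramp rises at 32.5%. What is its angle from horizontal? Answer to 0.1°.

18.0°

tan θ = 32.5/100 = 0.3250
θ = arctan(0.3250) = 18.00°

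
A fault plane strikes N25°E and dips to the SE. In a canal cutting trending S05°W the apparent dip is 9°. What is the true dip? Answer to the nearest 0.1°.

β = acute angle between strike N25°E and section S05°W = 20°.
tan δ = tan α / sin β = tan 9° / sin 20° = 0.1584 / 0.3420 = 0.4631
true dip = arctan 0.4631 = 24.85°

24.8°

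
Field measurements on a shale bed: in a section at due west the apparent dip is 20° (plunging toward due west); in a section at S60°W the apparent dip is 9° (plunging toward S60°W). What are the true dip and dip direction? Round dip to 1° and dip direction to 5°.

true dip 26°, dip direction 310°

Represent each trace as a vector plunging at its apparent dip toward its trend (east-north-up frame): v₁ = (-0.940, -0.000, -0.342), v₂ = (-0.855, -0.494, -0.156).
Cross product v₁ × v₂ gives the pole to the plane: n ∝ (-0.169, 0.146, 0.464).
True dip = arccos(n_z / |n|) = arccos(0.9014) = 25.7°.
The horizontal component of n points toward azimuth atan2(n_x, n_y) = 311°, the dip direction.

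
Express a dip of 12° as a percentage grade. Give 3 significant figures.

grade % = 100 × tan 12° = 100 × 0.2126

21.3%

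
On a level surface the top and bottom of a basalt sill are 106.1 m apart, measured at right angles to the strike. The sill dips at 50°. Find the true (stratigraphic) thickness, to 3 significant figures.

True thickness t = w · sin(dip) = 106.1 × sin 50°
t = 106.1 × 0.7660 = 81.277 m

81.3 m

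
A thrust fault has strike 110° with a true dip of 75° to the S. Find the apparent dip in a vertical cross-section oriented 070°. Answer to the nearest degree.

67°

Angle between strike (110°) and section (070°): β = 40°.
tan(apparent dip) = tan 75° · sin 40° = 2.3989
α = arctan(2.3989) = 67.37°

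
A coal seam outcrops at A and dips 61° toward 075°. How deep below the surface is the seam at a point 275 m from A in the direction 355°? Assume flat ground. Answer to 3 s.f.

86.1 m

The hole lies 80° from the dip direction, so the down-dip offset is 275 × cos 80° = 47.75 m.
Depth = down-dip offset × tan(dip) = 47.75 × tan 61° = 47.75 × 1.8040
Depth = 86.15 m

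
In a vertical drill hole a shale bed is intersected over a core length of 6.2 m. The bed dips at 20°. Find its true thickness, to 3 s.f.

5.83 m

True thickness t = h · cos(dip) = 6.2 × cos 20°
t = 6.2 × 0.9397 = 5.826 m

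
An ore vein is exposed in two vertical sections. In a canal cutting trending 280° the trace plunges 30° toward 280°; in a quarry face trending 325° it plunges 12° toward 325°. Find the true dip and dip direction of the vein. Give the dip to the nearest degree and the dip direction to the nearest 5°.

true dip 33°, dip direction 255°

The two traces are lines in the plane: v₁ = (sin 280°·cos 30°, cos 280°·cos 30°, −sin 30°), v₂ = (sin 325°·cos 12°, cos 325°·cos 12°, −sin 12°).
Cross product v₁ × v₂ gives the pole to the plane: n ∝ (-0.369, -0.103, 0.599).
tan δ = √(n_x²+n_y²)/n_z = 0.384/0.599, so δ = 32.6°.
The horizontal component of n points toward azimuth atan2(n_x, n_y) = 254°, the dip direction.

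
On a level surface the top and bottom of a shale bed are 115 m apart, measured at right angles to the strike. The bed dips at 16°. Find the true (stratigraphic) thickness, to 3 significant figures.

True thickness t = w · sin(dip) = 115 × sin 16°
t = 115 × 0.2756 = 31.698 m

31.7 m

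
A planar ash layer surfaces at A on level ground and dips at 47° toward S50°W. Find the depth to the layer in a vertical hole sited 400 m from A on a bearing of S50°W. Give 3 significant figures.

The hole is directly down-dip from the outcrop, so the down-dip offset is 400 m.
Depth = down-dip offset × tan(dip) = 400.00 × tan 47° = 400.00 × 1.0724
Depth = 428.95 m

429 m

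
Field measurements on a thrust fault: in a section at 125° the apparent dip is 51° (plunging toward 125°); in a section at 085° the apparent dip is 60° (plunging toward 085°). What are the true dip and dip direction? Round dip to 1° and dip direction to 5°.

true dip 60°, dip direction 080°

Each apparent-dip line lies in the plane. As unit vectors (x east, y north, z up), v₁ plunges 51°→125° and v₂ plunges 60°→085°.
The plane normal is n = v₁ × v₂ ∝ (0.346, 0.059, 0.202).
tan δ = √(n_x²+n_y²)/n_z = 0.352/0.202, so δ = 60.1°.
The horizontal component of n points toward azimuth atan2(n_x, n_y) = 80°, the dip direction.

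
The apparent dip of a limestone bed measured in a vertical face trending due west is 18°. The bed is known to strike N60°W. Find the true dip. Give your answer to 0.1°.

33.0°

The section is 30° from the strike.
tan(true dip) = tan 18° / sin 30° = 0.6498
δ = arctan(0.6498) = 33.02°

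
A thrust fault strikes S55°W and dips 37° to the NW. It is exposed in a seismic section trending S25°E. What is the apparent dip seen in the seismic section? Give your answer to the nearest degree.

37°

Angle between strike (S55°W) and section (S25°E): β = 80°.
tan(apparent dip) = tan 37° · sin 80° = 0.7421
α = arctan(0.7421) = 36.58°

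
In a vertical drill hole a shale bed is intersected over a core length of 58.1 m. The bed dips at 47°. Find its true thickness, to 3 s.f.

39.6 m

True thickness t = h · cos(dip) = 58.1 × cos 47°
t = 58.1 × 0.6820 = 39.624 m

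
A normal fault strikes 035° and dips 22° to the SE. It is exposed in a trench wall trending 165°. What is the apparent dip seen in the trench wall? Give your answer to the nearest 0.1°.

Angle between strike (035°) and section (165°): β = 50°.
tan α = tan 22° × sin 50° = 0.4040 × 0.7660 = 0.3095
α = arctan(0.3095) = 17.20°

17.2°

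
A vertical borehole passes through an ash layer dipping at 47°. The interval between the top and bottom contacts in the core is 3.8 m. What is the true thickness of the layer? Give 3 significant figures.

2.59 m

True thickness t = h · cos(dip) = 3.8 × cos 47°
t = 3.8 × 0.6820 = 2.592 m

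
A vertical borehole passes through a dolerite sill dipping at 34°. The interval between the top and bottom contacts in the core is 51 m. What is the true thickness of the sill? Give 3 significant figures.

42.3 m

True thickness t = h · cos(dip) = 51 × cos 34°
t = 51 × 0.8290 = 42.281 m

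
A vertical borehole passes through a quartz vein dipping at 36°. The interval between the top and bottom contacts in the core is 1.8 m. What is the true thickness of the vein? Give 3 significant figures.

1.46 m

True thickness t = h · cos(dip) = 1.8 × cos 36°
t = 1.8 × 0.8090 = 1.456 m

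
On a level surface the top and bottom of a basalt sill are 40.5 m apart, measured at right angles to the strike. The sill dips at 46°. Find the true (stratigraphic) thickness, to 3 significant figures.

29.1 m

True thickness t = w · sin(dip) = 40.5 × sin 46°
t = 40.5 × 0.7193 = 29.133 m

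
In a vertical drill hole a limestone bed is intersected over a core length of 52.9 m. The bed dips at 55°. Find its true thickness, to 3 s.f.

True thickness t = h · cos(dip) = 52.9 × cos 55°
t = 52.9 × 0.5736 = 30.342 m

30.3 m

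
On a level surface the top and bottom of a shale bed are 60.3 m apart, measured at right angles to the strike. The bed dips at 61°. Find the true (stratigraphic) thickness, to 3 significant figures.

True thickness t = w · sin(dip) = 60.3 × sin 61°
t = 60.3 × 0.8746 = 52.740 m

52.7 m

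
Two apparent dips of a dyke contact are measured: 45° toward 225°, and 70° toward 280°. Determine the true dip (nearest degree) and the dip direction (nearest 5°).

true dip 71°, dip direction 295°

Each apparent-dip line lies in the plane. As unit vectors (x east, y north, z up), v₁ plunges 45°→225° and v₂ plunges 70°→280°.
Cross product v₁ × v₂ gives the pole to the plane: n ∝ (-0.512, 0.232, 0.198).
tan δ = √(n_x²+n_y²)/n_z = 0.562/0.198, so δ = 70.6°.
The horizontal component of n points toward azimuth atan2(n_x, n_y) = 294°, the dip direction.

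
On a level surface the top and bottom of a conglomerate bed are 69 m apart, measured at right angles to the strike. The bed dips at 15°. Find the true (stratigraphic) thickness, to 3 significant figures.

17.9 m

True thickness t = w · sin(dip) = 69 × sin 15°
t = 69 × 0.2588 = 17.859 m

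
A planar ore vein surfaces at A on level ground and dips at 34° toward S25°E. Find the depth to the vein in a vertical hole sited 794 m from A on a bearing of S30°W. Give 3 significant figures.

The hole lies 55° from the dip direction, so the down-dip offset is 794 × cos 55° = 455.42 m.
Depth = down-dip offset × tan(dip) = 455.42 × tan 34° = 455.42 × 0.6745
Depth = 307.18 m

307 m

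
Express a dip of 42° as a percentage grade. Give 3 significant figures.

grade % = 100 × tan 42° = 100 × 0.9004

90.0%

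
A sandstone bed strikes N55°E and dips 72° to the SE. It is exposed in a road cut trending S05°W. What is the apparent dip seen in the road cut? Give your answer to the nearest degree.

Angle between strike (N55°E) and section (S05°W): β = 50°.
tan α = tan 72° × sin 50° = 3.0777 × 0.7660 = 2.3576
α = arctan(2.3576) = 67.02°

67°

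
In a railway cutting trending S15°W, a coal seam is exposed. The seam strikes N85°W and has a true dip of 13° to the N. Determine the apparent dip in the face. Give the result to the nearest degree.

13°

The strike is N85°W and the section trends S15°W; the acute angle between them is β = 80°.
tan α = tan 13° × sin 80° = 0.2309 × 0.9848 = 0.2274
apparent dip = arctan 0.2274 = 12.81°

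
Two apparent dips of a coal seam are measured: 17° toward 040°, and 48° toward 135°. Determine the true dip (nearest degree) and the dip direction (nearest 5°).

Each apparent-dip line lies in the plane. As unit vectors (x east, y north, z up), v₁ plunges 17°→040° and v₂ plunges 48°→135°.
The plane normal is n = v₁ × v₂ ∝ (0.683, -0.318, 0.637).
True dip = arccos(n_z / |n|) = arccos(0.6459) = 49.8°.
Dip direction = atan2(0.683, -0.318) = 115° (azimuth of n's horizontal projection).

true dip 50°, dip direction 115°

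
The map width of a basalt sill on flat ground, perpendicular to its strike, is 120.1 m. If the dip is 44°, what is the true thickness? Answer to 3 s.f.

True thickness t = w · sin(dip) = 120.1 × sin 44°
t = 120.1 × 0.6947 = 83.428 m

83.4 m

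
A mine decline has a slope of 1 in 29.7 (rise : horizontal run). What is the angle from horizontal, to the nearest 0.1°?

tan θ = 1/29.7 = 0.0337
θ = arctan(0.0337) = 1.93°

1.9°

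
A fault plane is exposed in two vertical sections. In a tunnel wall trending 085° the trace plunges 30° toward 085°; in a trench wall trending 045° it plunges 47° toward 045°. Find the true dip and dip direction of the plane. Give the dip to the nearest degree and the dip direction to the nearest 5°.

true dip 49°, dip direction 025°

Represent each trace as a vector plunging at its apparent dip toward its trend (east-north-up frame): v₁ = (0.863, 0.075, -0.500), v₂ = (0.482, 0.482, -0.731).
n = v₁ × v₂ = (0.186, 0.390, 0.380) (taken with n_z > 0).
tan δ = √(n_x²+n_y²)/n_z = 0.432/0.380, so δ = 48.7°.
Dip direction = azimuth of (n_x, n_y) = atan2(0.186, 0.390) = 25°.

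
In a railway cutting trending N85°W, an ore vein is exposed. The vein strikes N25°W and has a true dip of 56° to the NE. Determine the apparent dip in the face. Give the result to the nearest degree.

52°

The section lies 60° from the strike.
tan(apparent dip) = tan 56° · sin 60° = 1.2839
apparent dip = arctan 1.2839 = 52.09°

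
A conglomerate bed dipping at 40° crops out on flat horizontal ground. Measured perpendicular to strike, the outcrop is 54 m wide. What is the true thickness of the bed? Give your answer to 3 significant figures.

True thickness t = w · sin(dip) = 54 × sin 40°
t = 54 × 0.6428 = 34.711 m

34.7 m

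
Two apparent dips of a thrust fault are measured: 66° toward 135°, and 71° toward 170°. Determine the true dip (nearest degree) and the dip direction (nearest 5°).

true dip 71°, dip direction 175°

Represent each trace as a vector plunging at its apparent dip toward its trend (east-north-up frame): v₁ = (0.288, -0.288, -0.914), v₂ = (0.057, -0.321, -0.946).
Cross product v₁ × v₂ gives the pole to the plane: n ∝ (0.021, -0.220, 0.076).
tan δ = √(n_x²+n_y²)/n_z = 0.221/0.076, so δ = 71.1°.
Dip direction = azimuth of (n_x, n_y) = atan2(0.021, -0.220) = 175°.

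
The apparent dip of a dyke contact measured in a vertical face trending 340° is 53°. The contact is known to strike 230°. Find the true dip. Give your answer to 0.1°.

The section is 70° from the strike.
tan δ = tan α / sin β = tan 53° / sin 70° = 1.3270 / 0.9397 = 1.4122
true dip = arctan 1.4122 = 54.70°

54.7°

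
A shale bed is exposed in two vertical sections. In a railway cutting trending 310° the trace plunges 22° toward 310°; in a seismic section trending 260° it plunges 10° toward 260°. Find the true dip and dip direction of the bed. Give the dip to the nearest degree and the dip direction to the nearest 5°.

Each apparent-dip line lies in the plane. As unit vectors (x east, y north, z up), v₁ plunges 22°→310° and v₂ plunges 10°→260°.
Cross product v₁ × v₂ gives the pole to the plane: n ∝ (-0.168, 0.240, 0.699).
True dip = arccos(n_z / |n|) = arccos(0.9225) = 22.7°.
The horizontal component of n points toward azimuth atan2(n_x, n_y) = 325°, the dip direction.

true dip 23°, dip direction 325°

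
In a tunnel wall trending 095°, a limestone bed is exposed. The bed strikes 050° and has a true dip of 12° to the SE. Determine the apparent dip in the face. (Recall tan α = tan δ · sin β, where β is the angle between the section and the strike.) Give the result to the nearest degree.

9°

The section lies 45° from the strike.
tan α = tan 12° × sin 45° = 0.2126 × 0.7071 = 0.1503
α = arctan(0.1503) = 8.55°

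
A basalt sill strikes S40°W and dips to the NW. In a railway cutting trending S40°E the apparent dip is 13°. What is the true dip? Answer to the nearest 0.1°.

The section is 80° from the strike.
tan(true dip) = tan 13° / sin 80° = 0.2344
true dip = arctan 0.2344 = 13.19°

13.2°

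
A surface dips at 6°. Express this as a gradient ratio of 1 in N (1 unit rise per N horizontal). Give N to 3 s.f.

1 in 9.51

1 : N means tan θ = 1/N, so N = 1/tan 6° = 1/0.1051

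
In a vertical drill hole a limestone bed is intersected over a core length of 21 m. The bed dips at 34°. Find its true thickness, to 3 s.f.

17.4 m

True thickness t = h · cos(dip) = 21 × cos 34°
t = 21 × 0.8290 = 17.410 m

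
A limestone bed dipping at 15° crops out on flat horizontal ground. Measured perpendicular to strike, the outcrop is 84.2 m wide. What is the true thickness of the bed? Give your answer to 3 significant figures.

True thickness t = w · sin(dip) = 84.2 × sin 15°
t = 84.2 × 0.2588 = 21.793 m

21.8 m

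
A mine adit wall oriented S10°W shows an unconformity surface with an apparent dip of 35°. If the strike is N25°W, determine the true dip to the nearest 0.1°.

β = acute angle between strike N25°W and section S10°W = 35°.
tan(true dip) = tan 35° / sin 35° = 1.2208
δ = arctan(1.2208) = 50.68°

50.7°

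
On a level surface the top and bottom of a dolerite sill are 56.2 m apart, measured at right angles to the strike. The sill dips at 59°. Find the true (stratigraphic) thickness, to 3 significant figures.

True thickness t = w · sin(dip) = 56.2 × sin 59°
t = 56.2 × 0.8572 = 48.173 m

48.2 m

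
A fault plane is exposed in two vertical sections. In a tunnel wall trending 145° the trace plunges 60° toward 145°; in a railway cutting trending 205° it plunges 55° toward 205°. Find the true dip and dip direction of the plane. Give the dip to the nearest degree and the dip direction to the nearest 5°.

Represent each trace as a vector plunging at its apparent dip toward its trend (east-north-up frame): v₁ = (0.287, -0.410, -0.866), v₂ = (-0.242, -0.520, -0.819).
n = v₁ × v₂ = (0.115, -0.445, 0.248) (taken with n_z > 0).
True dip = arccos(n_z / |n|) = arccos(0.4756) = 61.6°.
Dip direction = azimuth of (n_x, n_y) = atan2(0.115, -0.445) = 166°.

true dip 62°, dip direction 165°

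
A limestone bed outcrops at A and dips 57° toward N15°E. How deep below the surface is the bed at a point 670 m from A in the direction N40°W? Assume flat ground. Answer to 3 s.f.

The hole lies 55° from the dip direction, so the down-dip offset is 670 × cos 55° = 384.30 m.
Depth = down-dip offset × tan(dip) = 384.30 × tan 57° = 384.30 × 1.5399
Depth = 591.76 m

592 m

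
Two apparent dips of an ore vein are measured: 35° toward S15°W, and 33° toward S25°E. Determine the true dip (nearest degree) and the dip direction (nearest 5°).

Represent each trace as a vector plunging at its apparent dip toward its trend (east-north-up frame): v₁ = (-0.212, -0.791, -0.574), v₂ = (0.354, -0.760, -0.545).
The plane normal is n = v₁ × v₂ ∝ (-0.005, -0.319, 0.442).
Dip δ = arctan(|n_h|/n_z) = arctan(0.319/0.442) = 35.8°.
Dip direction = azimuth of (n_x, n_y) = atan2(-0.005, -0.319) = 181°.

true dip 36°, dip direction 180°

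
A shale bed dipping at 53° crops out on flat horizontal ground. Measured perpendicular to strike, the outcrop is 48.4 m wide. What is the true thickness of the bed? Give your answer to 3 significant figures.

True thickness t = w · sin(dip) = 48.4 × sin 53°
t = 48.4 × 0.7986 = 38.654 m

38.7 m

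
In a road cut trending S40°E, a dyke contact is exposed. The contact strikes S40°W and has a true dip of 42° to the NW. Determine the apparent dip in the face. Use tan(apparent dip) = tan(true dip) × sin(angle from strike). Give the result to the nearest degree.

42°

The section lies 80° from the strike.
tan α = tan 42° × sin 80° = 0.9004 × 0.9848 = 0.8867
apparent dip = arctan 0.8867 = 41.56°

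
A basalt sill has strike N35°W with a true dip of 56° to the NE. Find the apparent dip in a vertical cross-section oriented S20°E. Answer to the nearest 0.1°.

The section lies 15° from the strike.
tan α = tan 56° × sin 15° = 1.4826 × 0.2588 = 0.3837
apparent dip = arctan 0.3837 = 20.99°

21.0°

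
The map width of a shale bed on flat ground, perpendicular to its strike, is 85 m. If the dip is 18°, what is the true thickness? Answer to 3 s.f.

True thickness t = w · sin(dip) = 85 × sin 18°
t = 85 × 0.3090 = 26.266 m

26.3 m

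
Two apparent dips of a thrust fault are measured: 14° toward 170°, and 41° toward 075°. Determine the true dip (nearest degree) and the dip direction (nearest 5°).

Represent each trace as a vector plunging at its apparent dip toward its trend (east-north-up frame): v₁ = (0.168, -0.956, -0.242), v₂ = (0.729, 0.195, -0.656).
n = v₁ × v₂ = (0.674, -0.066, 0.730) (taken with n_z > 0).
True dip = arccos(n_z / |n|) = arccos(0.7328) = 42.9°.
The horizontal component of n points toward azimuth atan2(n_x, n_y) = 96°, the dip direction.

true dip 43°, dip direction 095°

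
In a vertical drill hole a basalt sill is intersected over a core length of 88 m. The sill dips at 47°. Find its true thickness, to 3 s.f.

True thickness t = h · cos(dip) = 88 × cos 47°
t = 88 × 0.6820 = 60.016 m

60.0 m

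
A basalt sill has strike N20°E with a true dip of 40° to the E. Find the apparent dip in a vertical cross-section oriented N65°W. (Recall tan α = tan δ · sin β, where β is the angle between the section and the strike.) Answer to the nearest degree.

The section lies 85° from the strike.
tan α = tan 40° × sin 85° = 0.8391 × 0.9962 = 0.8359
α = arctan(0.8359) = 39.89°

40°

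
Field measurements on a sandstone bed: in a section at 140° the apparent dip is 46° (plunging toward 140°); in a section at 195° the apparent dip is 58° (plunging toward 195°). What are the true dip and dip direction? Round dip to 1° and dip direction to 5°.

true dip 58°, dip direction 190°

Each apparent-dip line lies in the plane. As unit vectors (x east, y north, z up), v₁ plunges 46°→140° and v₂ plunges 58°→195°.
n = v₁ × v₂ = (-0.083, -0.477, 0.302) (taken with n_z > 0).
Dip δ = arctan(|n_h|/n_z) = arctan(0.485/0.302) = 58.1°.
Dip direction = atan2(-0.083, -0.477) = 190° (azimuth of n's horizontal projection).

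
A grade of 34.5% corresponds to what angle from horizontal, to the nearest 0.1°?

19.0°

tan θ = 34.5/100 = 0.3450
θ = arctan(0.3450) = 19.03°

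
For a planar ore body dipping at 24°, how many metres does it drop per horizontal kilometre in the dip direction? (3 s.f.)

drop per km = 1000 × tan 24° = 1000 × 0.4452

445 m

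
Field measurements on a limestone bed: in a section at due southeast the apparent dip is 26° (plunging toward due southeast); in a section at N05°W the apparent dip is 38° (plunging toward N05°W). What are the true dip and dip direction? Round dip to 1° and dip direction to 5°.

true dip 62°, dip direction 060°

Represent each trace as a vector plunging at its apparent dip toward its trend (east-north-up frame): v₁ = (0.636, -0.636, -0.438), v₂ = (-0.069, 0.785, -0.616).
n = v₁ × v₂ = (0.735, 0.421, 0.455) (taken with n_z > 0).
True dip = arccos(n_z / |n|) = arccos(0.4732) = 61.8°.
Dip direction = azimuth of (n_x, n_y) = atan2(0.735, 0.421) = 60°.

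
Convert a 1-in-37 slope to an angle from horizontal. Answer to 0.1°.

1.5°

tan θ = 1/37 = 0.0270
θ = arctan(0.0270) = 1.55°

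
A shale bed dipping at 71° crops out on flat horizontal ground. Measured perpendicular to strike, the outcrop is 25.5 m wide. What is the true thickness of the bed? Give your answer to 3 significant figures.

True thickness t = w · sin(dip) = 25.5 × sin 71°
t = 25.5 × 0.9455 = 24.111 m

24.1 m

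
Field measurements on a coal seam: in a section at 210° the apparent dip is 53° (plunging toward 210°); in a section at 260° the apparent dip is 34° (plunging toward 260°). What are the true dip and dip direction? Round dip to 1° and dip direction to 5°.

true dip 53°, dip direction 200°

Each apparent-dip line lies in the plane. As unit vectors (x east, y north, z up), v₁ plunges 53°→210° and v₂ plunges 34°→260°.
Cross product v₁ × v₂ gives the pole to the plane: n ∝ (-0.176, -0.484, 0.382).
Dip δ = arctan(|n_h|/n_z) = arctan(0.515/0.382) = 53.4°.
The horizontal component of n points toward azimuth atan2(n_x, n_y) = 200°, the dip direction.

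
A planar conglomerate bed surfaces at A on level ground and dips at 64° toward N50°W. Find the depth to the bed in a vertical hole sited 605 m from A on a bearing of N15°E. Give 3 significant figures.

The hole lies 65° from the dip direction, so the down-dip offset is 605 × cos 65° = 255.68 m.
Depth = down-dip offset × tan(dip) = 255.68 × tan 64° = 255.68 × 2.0503
Depth = 524.23 m

524 m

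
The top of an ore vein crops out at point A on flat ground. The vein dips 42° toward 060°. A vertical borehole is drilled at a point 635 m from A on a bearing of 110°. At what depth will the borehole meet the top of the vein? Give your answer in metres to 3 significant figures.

The hole lies 50° from the dip direction, so the down-dip offset is 635 × cos 50° = 408.17 m.
Depth = down-dip offset × tan(dip) = 408.17 × tan 42° = 408.17 × 0.9004
Depth = 367.52 m

368 m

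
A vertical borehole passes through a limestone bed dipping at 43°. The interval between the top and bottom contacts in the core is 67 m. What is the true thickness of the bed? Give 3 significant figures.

True thickness t = h · cos(dip) = 67 × cos 43°
t = 67 × 0.7314 = 49.001 m

49.0 m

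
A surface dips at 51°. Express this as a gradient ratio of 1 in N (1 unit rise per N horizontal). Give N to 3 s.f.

1 in 0.810

1 : N means tan θ = 1/N, so N = 1/tan 51° = 1/1.2349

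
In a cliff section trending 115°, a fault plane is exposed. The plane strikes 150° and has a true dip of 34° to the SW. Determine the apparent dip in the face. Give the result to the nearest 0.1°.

21.2°

The section lies 35° from the strike.
tan(apparent dip) = tan 34° · sin 35° = 0.3869
α = arctan(0.3869) = 21.15°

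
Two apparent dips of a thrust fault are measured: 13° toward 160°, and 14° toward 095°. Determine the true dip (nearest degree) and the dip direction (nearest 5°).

true dip 16°, dip direction 125°

Each apparent-dip line lies in the plane. As unit vectors (x east, y north, z up), v₁ plunges 13°→160° and v₂ plunges 14°→095°.
n = v₁ × v₂ = (0.202, -0.137, 0.857) (taken with n_z > 0).
tan δ = √(n_x²+n_y²)/n_z = 0.244/0.857, so δ = 15.9°.
Dip direction = atan2(0.202, -0.137) = 124° (azimuth of n's horizontal projection).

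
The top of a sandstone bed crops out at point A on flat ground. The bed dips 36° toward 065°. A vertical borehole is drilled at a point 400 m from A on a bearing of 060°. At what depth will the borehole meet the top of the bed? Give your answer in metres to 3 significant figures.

The hole lies 5° from the dip direction, so the down-dip offset is 400 × cos 5° = 398.48 m.
Depth = down-dip offset × tan(dip) = 398.48 × tan 36° = 398.48 × 0.7265
Depth = 289.51 m

290 m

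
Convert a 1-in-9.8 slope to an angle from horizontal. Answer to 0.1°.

tan θ = 1/9.8 = 0.1020
θ = arctan(0.1020) = 5.83°

5.8°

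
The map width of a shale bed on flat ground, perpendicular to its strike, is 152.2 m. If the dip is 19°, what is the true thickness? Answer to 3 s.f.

49.6 m

True thickness t = w · sin(dip) = 152.2 × sin 19°
t = 152.2 × 0.3256 = 49.551 m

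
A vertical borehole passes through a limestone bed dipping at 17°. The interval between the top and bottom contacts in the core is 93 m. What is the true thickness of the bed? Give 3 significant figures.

True thickness t = h · cos(dip) = 93 × cos 17°
t = 93 × 0.9563 = 88.936 m

88.9 m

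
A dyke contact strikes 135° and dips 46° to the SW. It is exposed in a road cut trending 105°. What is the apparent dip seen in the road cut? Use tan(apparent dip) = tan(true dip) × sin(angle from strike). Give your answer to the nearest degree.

27°

The section lies 30° from the strike.
tan α = tan 46° × sin 30° = 1.0355 × 0.5000 = 0.5178
α = arctan(0.5178) = 27.37°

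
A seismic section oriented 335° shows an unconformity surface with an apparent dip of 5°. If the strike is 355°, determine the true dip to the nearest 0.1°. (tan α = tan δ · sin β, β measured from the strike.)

14.3°

The section is 20° from the strike.
tan(true dip) = tan 5° / sin 20° = 0.2558
true dip = arctan 0.2558 = 14.35°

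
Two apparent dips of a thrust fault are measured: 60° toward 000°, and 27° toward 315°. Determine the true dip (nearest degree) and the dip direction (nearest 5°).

true dip 64°, dip direction 030°

Represent each trace as a vector plunging at its apparent dip toward its trend (east-north-up frame): v₁ = (0.000, 0.500, -0.866), v₂ = (-0.630, 0.630, -0.454).
n = v₁ × v₂ = (0.319, 0.546, 0.315) (taken with n_z > 0).
tan δ = √(n_x²+n_y²)/n_z = 0.632/0.315, so δ = 63.5°.
The horizontal component of n points toward azimuth atan2(n_x, n_y) = 30°, the dip direction.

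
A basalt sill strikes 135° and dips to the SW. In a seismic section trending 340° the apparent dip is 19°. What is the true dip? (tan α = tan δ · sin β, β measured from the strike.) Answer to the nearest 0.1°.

β = acute angle between strike 135° and section 340° = 25°.
tan δ = tan α / sin β = tan 19° / sin 25° = 0.3443 / 0.4226 = 0.8147
true dip = arctan 0.8147 = 39.17°

39.2°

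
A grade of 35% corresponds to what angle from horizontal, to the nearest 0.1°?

19.3°

tan θ = 35/100 = 0.3500
θ = arctan(0.3500) = 19.29°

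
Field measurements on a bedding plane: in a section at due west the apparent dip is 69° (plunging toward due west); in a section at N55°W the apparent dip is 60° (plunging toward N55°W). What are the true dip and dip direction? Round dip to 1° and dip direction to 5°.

Each apparent-dip line lies in the plane. As unit vectors (x east, y north, z up), v₁ plunges 69°→due west and v₂ plunges 60°→N55°W.
n = v₁ × v₂ = (-0.268, -0.072, 0.103) (taken with n_z > 0).
tan δ = √(n_x²+n_y²)/n_z = 0.277/0.103, so δ = 69.7°.
The horizontal component of n points toward azimuth atan2(n_x, n_y) = 255°, the dip direction.

true dip 70°, dip direction 255°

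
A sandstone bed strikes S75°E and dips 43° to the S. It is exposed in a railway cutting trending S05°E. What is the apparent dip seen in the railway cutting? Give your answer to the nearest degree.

Angle between strike (S75°E) and section (S05°E): β = 70°.
tan(apparent dip) = tan 43° · sin 70° = 0.8763
apparent dip = arctan 0.8763 = 41.23°

41°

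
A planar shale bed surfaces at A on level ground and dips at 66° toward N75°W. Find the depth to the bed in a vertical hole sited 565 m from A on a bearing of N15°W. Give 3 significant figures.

The hole lies 60° from the dip direction, so the down-dip offset is 565 × cos 60° = 282.50 m.
Depth = down-dip offset × tan(dip) = 282.50 × tan 66° = 282.50 × 2.2460
Depth = 634.51 m

635 m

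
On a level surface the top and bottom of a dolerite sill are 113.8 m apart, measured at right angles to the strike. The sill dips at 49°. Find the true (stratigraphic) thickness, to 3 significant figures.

85.9 m

True thickness t = w · sin(dip) = 113.8 × sin 49°
t = 113.8 × 0.7547 = 85.886 m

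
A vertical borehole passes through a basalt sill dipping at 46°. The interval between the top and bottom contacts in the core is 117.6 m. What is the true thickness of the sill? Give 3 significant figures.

81.7 m

True thickness t = h · cos(dip) = 117.6 × cos 46°
t = 117.6 × 0.6947 = 81.692 m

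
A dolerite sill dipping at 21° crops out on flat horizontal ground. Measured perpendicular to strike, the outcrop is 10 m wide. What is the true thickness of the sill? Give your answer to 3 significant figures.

True thickness t = w · sin(dip) = 10 × sin 21°
t = 10 × 0.3584 = 3.584 m

3.58 m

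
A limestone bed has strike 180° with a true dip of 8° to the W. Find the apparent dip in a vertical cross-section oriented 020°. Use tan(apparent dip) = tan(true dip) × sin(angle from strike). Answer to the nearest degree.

The strike is 180° and the section trends 020°; the acute angle between them is β = 20°.
tan α = tan 8° × sin 20° = 0.1405 × 0.3420 = 0.0481
apparent dip = arctan 0.0481 = 2.75°

3°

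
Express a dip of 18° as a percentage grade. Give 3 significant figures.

32.5%

grade % = 100 × tan 18° = 100 × 0.3249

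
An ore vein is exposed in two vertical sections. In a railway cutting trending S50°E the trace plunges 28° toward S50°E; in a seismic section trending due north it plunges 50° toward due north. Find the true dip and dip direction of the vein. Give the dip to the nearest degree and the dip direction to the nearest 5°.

Each apparent-dip line lies in the plane. As unit vectors (x east, y north, z up), v₁ plunges 28°→S50°E and v₂ plunges 50°→due north.
Cross product v₁ × v₂ gives the pole to the plane: n ∝ (0.737, 0.518, 0.435).
tan δ = √(n_x²+n_y²)/n_z = 0.901/0.435, so δ = 64.2°.
Dip direction = azimuth of (n_x, n_y) = atan2(0.737, 0.518) = 55°.

true dip 64°, dip direction 055°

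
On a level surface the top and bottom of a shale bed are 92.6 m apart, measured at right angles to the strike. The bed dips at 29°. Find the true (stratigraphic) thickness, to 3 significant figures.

44.9 m

True thickness t = w · sin(dip) = 92.6 × sin 29°
t = 92.6 × 0.4848 = 44.893 m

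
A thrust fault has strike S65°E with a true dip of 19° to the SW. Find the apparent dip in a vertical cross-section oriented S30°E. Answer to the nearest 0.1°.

11.2°

The strike is S65°E and the section trends S30°E; the acute angle between them is β = 35°.
tan(apparent dip) = tan 19° · sin 35° = 0.1975
α = arctan(0.1975) = 11.17°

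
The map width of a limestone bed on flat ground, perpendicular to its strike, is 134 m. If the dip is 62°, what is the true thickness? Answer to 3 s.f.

118 m

True thickness t = w · sin(dip) = 134 × sin 62°
t = 134 × 0.8829 = 118.315 m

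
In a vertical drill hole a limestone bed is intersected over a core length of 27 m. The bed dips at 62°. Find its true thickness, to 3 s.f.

12.7 m

True thickness t = h · cos(dip) = 27 × cos 62°
t = 27 × 0.4695 = 12.676 m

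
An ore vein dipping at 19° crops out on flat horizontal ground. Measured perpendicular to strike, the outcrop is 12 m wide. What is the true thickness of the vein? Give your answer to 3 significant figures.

3.91 m

True thickness t = w · sin(dip) = 12 × sin 19°
t = 12 × 0.3256 = 3.907 m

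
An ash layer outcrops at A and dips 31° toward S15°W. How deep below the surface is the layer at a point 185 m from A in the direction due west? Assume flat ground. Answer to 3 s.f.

The hole lies 75° from the dip direction, so the down-dip offset is 185 × cos 75° = 47.88 m.
Depth = down-dip offset × tan(dip) = 47.88 × tan 31° = 47.88 × 0.6009
Depth = 28.77 m

28.8 m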